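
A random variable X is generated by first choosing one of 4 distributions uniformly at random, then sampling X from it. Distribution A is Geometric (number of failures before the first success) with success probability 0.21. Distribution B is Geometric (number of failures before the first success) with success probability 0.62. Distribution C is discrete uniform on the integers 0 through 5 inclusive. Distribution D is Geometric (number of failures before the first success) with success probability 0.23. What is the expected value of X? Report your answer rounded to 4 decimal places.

2.5557

Component means — A: 3.7619; B: 0.612903; C: 2.5; D: 3.34783.
E[X] = 0.25·3.7619 + 0.25·0.612903 + 0.25·2.5 + 0.25·3.34783 = 2.55566.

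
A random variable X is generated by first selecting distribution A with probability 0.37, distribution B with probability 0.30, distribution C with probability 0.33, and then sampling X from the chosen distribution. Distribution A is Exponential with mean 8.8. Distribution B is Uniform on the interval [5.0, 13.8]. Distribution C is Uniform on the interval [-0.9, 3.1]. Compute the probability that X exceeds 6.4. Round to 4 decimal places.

0.4311

Conditional on each component, P(X > 6.4): A: 0.483225; B: 0.840909; C: 0.
By total probability, P(X > 6.4) = 0.37·0.483225 + 0.3·0.840909 + 0.33·0 = 0.431066.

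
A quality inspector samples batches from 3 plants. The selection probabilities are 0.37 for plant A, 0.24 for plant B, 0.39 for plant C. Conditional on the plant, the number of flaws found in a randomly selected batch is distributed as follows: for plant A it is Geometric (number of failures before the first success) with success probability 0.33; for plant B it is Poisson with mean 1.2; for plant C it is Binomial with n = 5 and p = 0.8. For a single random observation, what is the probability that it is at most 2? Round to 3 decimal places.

0.492

Conditional on each plant, P(X ≤ 2): A: 0.699237; B: 0.879487; C: 0.05792.
By total probability, P(X ≤ 2) = 0.37·0.699237 + 0.24·0.879487 + 0.39·0.05792 = 0.492383.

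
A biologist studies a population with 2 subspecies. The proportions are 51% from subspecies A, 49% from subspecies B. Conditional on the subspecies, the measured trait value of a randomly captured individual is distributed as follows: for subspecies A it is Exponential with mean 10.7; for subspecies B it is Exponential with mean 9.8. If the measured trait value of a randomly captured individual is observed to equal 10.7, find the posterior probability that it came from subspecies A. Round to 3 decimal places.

0.511

Likelihoods f(10.7 | ·): A: 0.0343813; B: 0.0342448.
Posterior ∝ prior × likelihood. Numerator for A: 0.51·0.0343813 = 0.0175344.
Normalizing constant: 0.51·0.0343813 + 0.49·0.0342448 = 0.0343144.
P(A | observation) = 0.0175344 / 0.0343144 = 0.510993.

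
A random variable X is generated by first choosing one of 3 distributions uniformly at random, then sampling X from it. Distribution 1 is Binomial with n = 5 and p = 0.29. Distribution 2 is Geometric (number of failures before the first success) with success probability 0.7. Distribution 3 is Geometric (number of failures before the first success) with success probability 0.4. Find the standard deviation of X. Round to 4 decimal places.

Per component, 1: μ=1.45, E[X²]=3.132; 2: μ=0.428571, E[X²]=0.795918; 3: μ=1.5, E[X²]=6.
E[X] = 0.333333·1.45 + 0.333333·0.428571 + 0.333333·1.5 = 1.12619.
E[X²] = 0.333333·3.132 + 0.333333·0.795918 + 0.333333·6 = 3.30931.
Var(X) = E[X²] − (E[X])² = 3.30931 − 1.2683 = 2.041.
SD(X) = √2.041 = 1.42864.

1.4286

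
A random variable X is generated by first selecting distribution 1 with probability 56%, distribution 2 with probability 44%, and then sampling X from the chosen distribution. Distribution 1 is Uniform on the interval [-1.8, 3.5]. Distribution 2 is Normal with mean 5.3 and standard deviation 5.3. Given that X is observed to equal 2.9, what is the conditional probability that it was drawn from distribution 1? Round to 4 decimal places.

0.7795

Likelihoods f(2.9 | ·): 1: 0.188679; 2: 0.0679371.
Posterior ∝ prior × likelihood. Numerator for 1: 0.56·0.188679 = 0.10566.
Normalizing constant: 0.56·0.188679 + 0.44·0.0679371 = 0.135553.
P(1 | observation) = 0.10566 / 0.135553 = 0.779478.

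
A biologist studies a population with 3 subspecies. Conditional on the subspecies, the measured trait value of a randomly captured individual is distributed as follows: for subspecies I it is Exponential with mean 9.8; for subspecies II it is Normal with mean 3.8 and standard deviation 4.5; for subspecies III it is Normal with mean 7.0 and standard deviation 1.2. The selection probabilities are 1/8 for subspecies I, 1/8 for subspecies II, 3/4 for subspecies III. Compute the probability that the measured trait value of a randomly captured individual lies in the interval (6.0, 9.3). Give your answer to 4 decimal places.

0.6221

Conditional on each subspecies, P(6.0 < X < 9.3): I: 0.154997; II: 0.201648; III: 0.770031.
By total probability, P(6.0 < X < 9.3) = 0.125·0.154997 + 0.125·0.201648 + 0.75·0.770031 = 0.622104.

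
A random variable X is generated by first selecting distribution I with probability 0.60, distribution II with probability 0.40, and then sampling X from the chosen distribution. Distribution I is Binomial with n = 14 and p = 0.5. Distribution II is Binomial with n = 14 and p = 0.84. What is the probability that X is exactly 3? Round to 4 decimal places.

Conditional on each component, P(X = 3): I: 0.0222168; II: 3.79541e-07.
By total probability, P(X = 3) = 0.6·0.0222168 + 0.4·3.79541e-07 = 0.0133302.

0.0133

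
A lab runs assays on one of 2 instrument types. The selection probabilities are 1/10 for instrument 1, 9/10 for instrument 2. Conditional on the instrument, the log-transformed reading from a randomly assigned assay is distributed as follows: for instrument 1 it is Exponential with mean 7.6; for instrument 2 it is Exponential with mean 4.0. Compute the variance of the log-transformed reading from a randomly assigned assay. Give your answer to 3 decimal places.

Per component, 1: μ=7.6, E[X²]=115.52; 2: μ=4, E[X²]=32.
E[X] = 0.1·7.6 + 0.9·4 = 4.36.
E[X²] = 0.1·115.52 + 0.9·32 = 40.352.
Var(X) = E[X²] − (E[X])² = 40.352 − 19.0096 = 21.3424.

21.342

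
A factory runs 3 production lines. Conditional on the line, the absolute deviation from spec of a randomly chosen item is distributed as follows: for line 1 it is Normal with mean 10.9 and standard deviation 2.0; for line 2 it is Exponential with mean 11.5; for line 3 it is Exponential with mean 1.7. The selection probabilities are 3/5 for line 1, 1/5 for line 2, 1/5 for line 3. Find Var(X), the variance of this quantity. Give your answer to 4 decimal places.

43.4696

Per component, 1: μ=10.9, E[X²]=122.81; 2: μ=11.5, E[X²]=264.5; 3: μ=1.7, E[X²]=5.78.
E[X] = 0.6·10.9 + 0.2·11.5 + 0.2·1.7 = 9.18.
E[X²] = 0.6·122.81 + 0.2·264.5 + 0.2·5.78 = 127.742.
Var(X) = E[X²] − (E[X])² = 127.742 − 84.2724 = 43.4696.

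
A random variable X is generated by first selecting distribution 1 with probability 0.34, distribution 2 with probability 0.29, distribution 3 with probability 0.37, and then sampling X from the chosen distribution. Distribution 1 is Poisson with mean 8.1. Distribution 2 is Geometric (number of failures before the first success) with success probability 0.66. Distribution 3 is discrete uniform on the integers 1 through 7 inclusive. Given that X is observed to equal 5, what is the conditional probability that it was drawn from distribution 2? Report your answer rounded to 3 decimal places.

Likelihoods P(X=5 | ·): 1: 0.088198; 2: 0.00299874; 3: 0.142857.
Posterior ∝ prior × likelihood. Numerator for 2: 0.29·0.00299874 = 0.000869634.
Normalizing constant: 0.34·0.088198 + 0.29·0.00299874 + 0.37·0.142857 = 0.0837141.
P(2 | observation) = 0.000869634 / 0.0837141 = 0.0103881.

0.010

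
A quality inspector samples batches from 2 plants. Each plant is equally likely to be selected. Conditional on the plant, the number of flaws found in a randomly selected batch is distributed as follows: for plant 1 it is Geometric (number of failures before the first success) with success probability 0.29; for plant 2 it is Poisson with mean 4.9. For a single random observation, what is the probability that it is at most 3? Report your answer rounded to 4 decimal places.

Conditional on each plant, P(X ≤ 3): 1: 0.745883; 2: 0.279345.
By total probability, P(X ≤ 3) = 0.5·0.745883 + 0.5·0.279345 = 0.512614.

0.5126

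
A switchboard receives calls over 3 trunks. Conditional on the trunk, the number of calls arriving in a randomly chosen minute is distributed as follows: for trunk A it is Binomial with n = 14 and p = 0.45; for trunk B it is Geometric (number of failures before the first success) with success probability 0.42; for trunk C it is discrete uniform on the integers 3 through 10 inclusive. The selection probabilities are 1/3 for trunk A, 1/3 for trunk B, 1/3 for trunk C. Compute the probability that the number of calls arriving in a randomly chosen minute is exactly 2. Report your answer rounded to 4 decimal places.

Conditional on each trunk, P(X = 2): A: 0.0141195; B: 0.141288; C: 0.
By total probability, P(X = 2) = 0.333333·0.0141195 + 0.333333·0.141288 + 0.333333·0 = 0.0518025.

0.0518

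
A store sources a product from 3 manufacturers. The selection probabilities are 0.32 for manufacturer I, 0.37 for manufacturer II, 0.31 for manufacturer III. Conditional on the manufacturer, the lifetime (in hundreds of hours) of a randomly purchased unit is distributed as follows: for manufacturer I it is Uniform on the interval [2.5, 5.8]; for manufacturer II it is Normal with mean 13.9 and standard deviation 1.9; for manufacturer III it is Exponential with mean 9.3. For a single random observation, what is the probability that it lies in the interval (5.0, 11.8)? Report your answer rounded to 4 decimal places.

0.2213

Conditional on each manufacturer, P(5.0 < X < 11.8): I: 0.242424; II: 0.134521; III: 0.302964.
By total probability, P(5.0 < X < 11.8) = 0.32·0.242424 + 0.37·0.134521 + 0.31·0.302964 = 0.221268.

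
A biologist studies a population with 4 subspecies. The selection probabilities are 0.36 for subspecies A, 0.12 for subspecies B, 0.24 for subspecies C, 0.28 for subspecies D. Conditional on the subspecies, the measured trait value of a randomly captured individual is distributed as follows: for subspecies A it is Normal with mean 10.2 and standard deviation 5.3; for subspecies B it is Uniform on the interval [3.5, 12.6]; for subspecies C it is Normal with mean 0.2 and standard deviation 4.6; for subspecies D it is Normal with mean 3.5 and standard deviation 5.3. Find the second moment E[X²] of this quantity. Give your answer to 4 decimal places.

For each component E[X²] = Var + (mean)², giving A: 132.13; B: 71.7033; C: 21.2; D: 40.34.
Overall E[X²] = 0.36·132.13 + 0.12·71.7033 + 0.24·21.2 + 0.28·40.34 = 72.5544.

72.5544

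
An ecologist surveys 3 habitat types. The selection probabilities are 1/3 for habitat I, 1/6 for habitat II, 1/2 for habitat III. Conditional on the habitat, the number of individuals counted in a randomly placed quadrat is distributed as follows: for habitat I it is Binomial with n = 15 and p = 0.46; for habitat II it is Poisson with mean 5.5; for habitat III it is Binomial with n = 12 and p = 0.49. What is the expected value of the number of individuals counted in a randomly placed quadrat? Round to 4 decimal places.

Component means — I: 6.9; II: 5.5; III: 5.88.
E[X] = 0.333333·6.9 + 0.166667·5.5 + 0.5·5.88 = 6.15667.

6.1567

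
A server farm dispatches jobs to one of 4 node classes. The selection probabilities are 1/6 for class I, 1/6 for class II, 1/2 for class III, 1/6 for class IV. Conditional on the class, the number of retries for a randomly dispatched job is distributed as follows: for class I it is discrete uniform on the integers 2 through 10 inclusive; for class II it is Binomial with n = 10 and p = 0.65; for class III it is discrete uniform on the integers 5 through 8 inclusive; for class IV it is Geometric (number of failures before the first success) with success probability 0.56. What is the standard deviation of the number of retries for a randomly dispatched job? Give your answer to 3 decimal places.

2.600

Per component, I: μ=6, E[X²]=42.6667; II: μ=6.5, E[X²]=44.525; III: μ=6.5, E[X²]=43.5; IV: μ=0.785714, E[X²]=2.02041.
E[X] = 0.166667·6 + 0.166667·6.5 + 0.5·6.5 + 0.166667·0.785714 = 5.46429.
E[X²] = 0.166667·42.6667 + 0.166667·44.525 + 0.5·43.5 + 0.166667·2.02041 = 36.6187.
Var(X) = E[X²] − (E[X])² = 36.6187 − 29.8584 = 6.76026.
SD(X) = √6.76026 = 2.60005.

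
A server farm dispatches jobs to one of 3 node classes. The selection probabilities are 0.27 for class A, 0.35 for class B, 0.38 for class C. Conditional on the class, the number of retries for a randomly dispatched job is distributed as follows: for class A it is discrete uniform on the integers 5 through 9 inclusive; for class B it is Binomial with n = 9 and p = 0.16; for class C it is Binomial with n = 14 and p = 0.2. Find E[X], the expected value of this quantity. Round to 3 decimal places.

3.458

Component means — A: 7; B: 1.44; C: 2.8.
E[X] = 0.27·7 + 0.35·1.44 + 0.38·2.8 = 3.458.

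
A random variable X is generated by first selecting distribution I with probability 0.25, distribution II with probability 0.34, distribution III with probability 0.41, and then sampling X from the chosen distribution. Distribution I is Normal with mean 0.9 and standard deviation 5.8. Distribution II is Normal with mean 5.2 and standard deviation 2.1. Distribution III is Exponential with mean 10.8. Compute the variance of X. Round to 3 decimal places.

73.721

Per component, I: μ=0.9, E[X²]=34.45; II: μ=5.2, E[X²]=31.45; III: μ=10.8, E[X²]=233.28.
E[X] = 0.25·0.9 + 0.34·5.2 + 0.41·10.8 = 6.421.
E[X²] = 0.25·34.45 + 0.34·31.45 + 0.41·233.28 = 114.95.
Var(X) = E[X²] − (E[X])² = 114.95 − 41.2292 = 73.7211.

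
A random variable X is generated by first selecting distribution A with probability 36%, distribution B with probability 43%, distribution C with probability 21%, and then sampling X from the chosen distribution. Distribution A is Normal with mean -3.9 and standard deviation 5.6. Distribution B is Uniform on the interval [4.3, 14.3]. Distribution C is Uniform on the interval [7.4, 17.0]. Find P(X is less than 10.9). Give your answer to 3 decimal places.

0.719

Conditional on each component, P(X < 10.9): A: 0.99589; B: 0.66; C: 0.364583.
By total probability, P(X < 10.9) = 0.36·0.99589 + 0.43·0.66 + 0.21·0.364583 = 0.718883.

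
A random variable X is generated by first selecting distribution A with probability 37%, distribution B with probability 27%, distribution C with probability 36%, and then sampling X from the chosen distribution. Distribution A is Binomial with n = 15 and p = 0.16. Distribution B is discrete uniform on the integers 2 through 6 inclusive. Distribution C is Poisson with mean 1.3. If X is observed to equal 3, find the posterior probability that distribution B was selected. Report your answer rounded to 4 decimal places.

Likelihoods P(X=3 | ·): A: 0.229997; B: 0.2; C: 0.0997921.
Posterior ∝ prior × likelihood. Numerator for B: 0.27·0.2 = 0.054.
Normalizing constant: 0.37·0.229997 + 0.27·0.2 + 0.36·0.0997921 = 0.175024.
P(B | observation) = 0.054 / 0.175024 = 0.308529.

0.3085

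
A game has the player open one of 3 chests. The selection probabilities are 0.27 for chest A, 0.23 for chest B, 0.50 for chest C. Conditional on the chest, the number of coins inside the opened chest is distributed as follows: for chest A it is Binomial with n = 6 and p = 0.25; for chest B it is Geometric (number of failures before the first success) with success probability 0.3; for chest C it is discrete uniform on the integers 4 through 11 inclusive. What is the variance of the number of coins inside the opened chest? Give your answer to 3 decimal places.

Per component, A: μ=1.5, E[X²]=3.375; B: μ=2.33333, E[X²]=13.2222; C: μ=7.5, E[X²]=61.5.
E[X] = 0.27·1.5 + 0.23·2.33333 + 0.5·7.5 = 4.69167.
E[X²] = 0.27·3.375 + 0.23·13.2222 + 0.5·61.5 = 34.7024.
Var(X) = E[X²] − (E[X])² = 34.7024 − 22.0117 = 12.6906.

12.691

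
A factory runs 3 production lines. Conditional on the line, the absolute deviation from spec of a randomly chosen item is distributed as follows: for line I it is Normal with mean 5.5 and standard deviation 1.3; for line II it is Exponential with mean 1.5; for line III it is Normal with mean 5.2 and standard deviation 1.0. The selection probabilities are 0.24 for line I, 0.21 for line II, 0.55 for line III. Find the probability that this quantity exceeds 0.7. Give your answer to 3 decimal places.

Conditional on each line, P(X > 0.7): I: 0.999889; II: 0.627089; III: 0.999997.
By total probability, P(X > 0.7) = 0.24·0.999889 + 0.21·0.627089 + 0.55·0.999997 = 0.92166.

0.922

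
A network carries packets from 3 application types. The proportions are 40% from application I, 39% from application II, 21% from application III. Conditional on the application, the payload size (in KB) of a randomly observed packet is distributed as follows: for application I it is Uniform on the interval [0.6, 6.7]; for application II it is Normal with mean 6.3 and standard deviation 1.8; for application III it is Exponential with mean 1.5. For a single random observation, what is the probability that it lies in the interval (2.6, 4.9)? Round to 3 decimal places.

0.257

Conditional on each application, P(2.6 < X < 4.9): I: 0.377049; II: 0.198437; III: 0.138561.
By total probability, P(2.6 < X < 4.9) = 0.4·0.377049 + 0.39·0.198437 + 0.21·0.138561 = 0.257308.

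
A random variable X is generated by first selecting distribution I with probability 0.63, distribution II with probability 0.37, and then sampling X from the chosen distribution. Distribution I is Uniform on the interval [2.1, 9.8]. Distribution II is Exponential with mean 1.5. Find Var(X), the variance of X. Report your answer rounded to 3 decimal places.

Per component, I: μ=5.95, E[X²]=40.3433; II: μ=1.5, E[X²]=4.5.
E[X] = 0.63·5.95 + 0.37·1.5 = 4.3035.
E[X²] = 0.63·40.3433 + 0.37·4.5 = 27.0813.
Var(X) = E[X²] − (E[X])² = 27.0813 − 18.5201 = 8.56119.

8.561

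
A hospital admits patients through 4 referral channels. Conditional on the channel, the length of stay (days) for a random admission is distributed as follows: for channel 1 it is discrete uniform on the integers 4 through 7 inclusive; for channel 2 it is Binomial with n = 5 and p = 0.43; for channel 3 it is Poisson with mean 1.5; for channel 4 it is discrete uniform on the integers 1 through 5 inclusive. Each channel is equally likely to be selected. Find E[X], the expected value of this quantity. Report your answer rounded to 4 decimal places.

3.0375

Component means — 1: 5.5; 2: 2.15; 3: 1.5; 4: 3.
E[X] = 0.25·5.5 + 0.25·2.15 + 0.25·1.5 + 0.25·3 = 3.0375.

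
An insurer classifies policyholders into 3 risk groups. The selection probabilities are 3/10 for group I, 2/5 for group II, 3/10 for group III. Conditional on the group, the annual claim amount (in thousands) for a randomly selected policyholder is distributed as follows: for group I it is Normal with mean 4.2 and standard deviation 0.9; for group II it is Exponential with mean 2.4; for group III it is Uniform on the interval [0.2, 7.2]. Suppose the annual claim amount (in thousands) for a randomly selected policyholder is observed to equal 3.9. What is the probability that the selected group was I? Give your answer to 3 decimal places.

Likelihoods f(3.9 | ·): I: 0.419315; II: 0.0820465; III: 0.142857.
Posterior ∝ prior × likelihood. Numerator for I: 0.3·0.419315 = 0.125794.
Normalizing constant: 0.3·0.419315 + 0.4·0.0820465 + 0.3·0.142857 = 0.20147.
P(I | observation) = 0.125794 / 0.20147 = 0.624382.

0.624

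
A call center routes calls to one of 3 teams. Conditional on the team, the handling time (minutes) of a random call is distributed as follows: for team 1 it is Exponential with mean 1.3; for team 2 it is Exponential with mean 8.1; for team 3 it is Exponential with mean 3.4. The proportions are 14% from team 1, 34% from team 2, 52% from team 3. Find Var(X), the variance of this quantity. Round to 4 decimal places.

Per component, 1: μ=1.3, E[X²]=3.38; 2: μ=8.1, E[X²]=131.22; 3: μ=3.4, E[X²]=23.12.
E[X] = 0.14·1.3 + 0.34·8.1 + 0.52·3.4 = 4.704.
E[X²] = 0.14·3.38 + 0.34·131.22 + 0.52·23.12 = 57.1104.
Var(X) = E[X²] − (E[X])² = 57.1104 − 22.1276 = 34.9828.

34.9828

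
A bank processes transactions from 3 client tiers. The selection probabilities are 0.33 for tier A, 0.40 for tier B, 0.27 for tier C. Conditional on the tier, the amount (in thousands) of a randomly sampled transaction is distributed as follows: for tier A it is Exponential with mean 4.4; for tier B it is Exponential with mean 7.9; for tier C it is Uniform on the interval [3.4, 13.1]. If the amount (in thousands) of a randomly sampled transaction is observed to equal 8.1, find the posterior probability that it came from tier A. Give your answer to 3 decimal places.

Likelihoods f(8.1 | ·): A: 0.0360621; B: 0.0454029; C: 0.103093.
Posterior ∝ prior × likelihood. Numerator for A: 0.33·0.0360621 = 0.0119005.
Normalizing constant: 0.33·0.0360621 + 0.4·0.0454029 + 0.27·0.103093 = 0.0578967.
P(A | observation) = 0.0119005 / 0.0578967 = 0.205547.

0.206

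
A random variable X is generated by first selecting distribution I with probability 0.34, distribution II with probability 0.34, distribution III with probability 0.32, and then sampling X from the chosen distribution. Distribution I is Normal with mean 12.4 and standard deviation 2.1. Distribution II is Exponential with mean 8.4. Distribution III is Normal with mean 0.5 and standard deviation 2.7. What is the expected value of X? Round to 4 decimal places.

Component means — I: 12.4; II: 8.4; III: 0.5.
E[X] = 0.34·12.4 + 0.34·8.4 + 0.32·0.5 = 7.232.

7.2320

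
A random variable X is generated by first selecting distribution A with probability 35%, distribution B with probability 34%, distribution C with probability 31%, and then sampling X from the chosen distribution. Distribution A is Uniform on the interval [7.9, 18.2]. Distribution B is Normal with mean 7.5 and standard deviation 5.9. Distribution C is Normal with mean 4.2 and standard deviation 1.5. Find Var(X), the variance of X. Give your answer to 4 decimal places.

28.9385

Per component, A: μ=13.05, E[X²]=179.143; B: μ=7.5, E[X²]=91.06; C: μ=4.2, E[X²]=19.89.
E[X] = 0.35·13.05 + 0.34·7.5 + 0.31·4.2 = 8.4195.
E[X²] = 0.35·179.143 + 0.34·91.06 + 0.31·19.89 = 99.8265.
Var(X) = E[X²] − (E[X])² = 99.8265 − 70.888 = 28.9385.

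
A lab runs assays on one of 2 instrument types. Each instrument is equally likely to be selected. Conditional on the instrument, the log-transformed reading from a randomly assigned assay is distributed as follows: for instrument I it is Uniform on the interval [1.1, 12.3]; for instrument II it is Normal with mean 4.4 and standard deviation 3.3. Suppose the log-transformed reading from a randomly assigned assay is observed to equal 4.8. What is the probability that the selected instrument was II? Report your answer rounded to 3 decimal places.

0.573

Likelihoods f(4.8 | ·): I: 0.0892857; II: 0.120007.
Posterior ∝ prior × likelihood. Numerator for II: 0.5·0.120007 = 0.0600034.
Normalizing constant: 0.5·0.0892857 + 0.5·0.120007 = 0.104646.
P(II | observation) = 0.0600034 / 0.104646 = 0.573393.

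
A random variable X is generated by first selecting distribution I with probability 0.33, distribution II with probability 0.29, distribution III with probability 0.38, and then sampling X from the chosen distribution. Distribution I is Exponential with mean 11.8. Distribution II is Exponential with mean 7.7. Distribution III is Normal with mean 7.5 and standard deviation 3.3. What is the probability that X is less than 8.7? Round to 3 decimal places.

0.612

Conditional on each component, P(X < 8.7): I: 0.52159; II: 0.676925; III: 0.641935.
By total probability, P(X < 8.7) = 0.33·0.52159 + 0.29·0.676925 + 0.38·0.641935 = 0.612368.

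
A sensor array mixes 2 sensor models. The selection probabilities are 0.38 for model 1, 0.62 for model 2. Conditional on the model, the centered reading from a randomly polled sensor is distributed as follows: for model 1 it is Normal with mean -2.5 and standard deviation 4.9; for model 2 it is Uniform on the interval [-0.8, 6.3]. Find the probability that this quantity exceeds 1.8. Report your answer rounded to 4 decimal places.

Conditional on each model, P(X > 1.8): 1: 0.190094; 2: 0.633803.
By total probability, P(X > 1.8) = 0.38·0.190094 + 0.62·0.633803 = 0.465193.

0.4652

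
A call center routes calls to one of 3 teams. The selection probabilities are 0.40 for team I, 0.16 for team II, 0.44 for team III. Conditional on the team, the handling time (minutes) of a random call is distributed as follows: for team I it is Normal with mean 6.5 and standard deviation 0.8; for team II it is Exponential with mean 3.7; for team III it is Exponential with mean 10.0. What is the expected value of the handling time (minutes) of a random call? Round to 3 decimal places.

Component means — I: 6.5; II: 3.7; III: 10.
E[X] = 0.4·6.5 + 0.16·3.7 + 0.44·10 = 7.592.

7.592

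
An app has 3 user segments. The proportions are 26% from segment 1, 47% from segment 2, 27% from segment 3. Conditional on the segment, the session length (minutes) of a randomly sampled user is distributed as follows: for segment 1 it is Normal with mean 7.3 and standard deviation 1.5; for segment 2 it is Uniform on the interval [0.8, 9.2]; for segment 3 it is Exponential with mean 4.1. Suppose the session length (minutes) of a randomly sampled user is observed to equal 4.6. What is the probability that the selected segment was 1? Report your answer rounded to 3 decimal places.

Likelihoods f(4.6 | ·): 1: 0.0526334; 2: 0.119048; 3: 0.0794253.
Posterior ∝ prior × likelihood. Numerator for 1: 0.26·0.0526334 = 0.0136847.
Normalizing constant: 0.26·0.0526334 + 0.47·0.119048 + 0.27·0.0794253 = 0.0910819.
P(1 | observation) = 0.0136847 / 0.0910819 = 0.150246.

0.150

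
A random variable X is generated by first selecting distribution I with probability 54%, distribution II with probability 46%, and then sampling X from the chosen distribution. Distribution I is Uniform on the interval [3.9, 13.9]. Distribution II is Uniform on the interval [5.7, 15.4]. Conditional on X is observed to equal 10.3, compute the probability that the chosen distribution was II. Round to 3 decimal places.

Likelihoods f(10.3 | ·): I: 0.1; II: 0.103093.
Posterior ∝ prior × likelihood. Numerator for II: 0.46·0.103093 = 0.0474227.
Normalizing constant: 0.54·0.1 + 0.46·0.103093 = 0.101423.
P(II | observation) = 0.0474227 / 0.101423 = 0.467575.

0.468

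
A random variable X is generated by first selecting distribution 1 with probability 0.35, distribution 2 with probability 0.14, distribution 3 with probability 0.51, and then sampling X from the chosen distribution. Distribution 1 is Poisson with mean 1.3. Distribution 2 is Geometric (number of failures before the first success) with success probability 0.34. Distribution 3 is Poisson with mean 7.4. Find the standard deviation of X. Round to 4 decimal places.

Per component, 1: μ=1.3, E[X²]=2.99; 2: μ=1.94118, E[X²]=9.47751; 3: μ=7.4, E[X²]=62.16.
E[X] = 0.35·1.3 + 0.14·1.94118 + 0.51·7.4 = 4.50076.
E[X²] = 0.35·2.99 + 0.14·9.47751 + 0.51·62.16 = 34.075.
Var(X) = E[X²] − (E[X])² = 34.075 − 20.2569 = 13.8181.
SD(X) = √13.8181 = 3.71727.

3.7173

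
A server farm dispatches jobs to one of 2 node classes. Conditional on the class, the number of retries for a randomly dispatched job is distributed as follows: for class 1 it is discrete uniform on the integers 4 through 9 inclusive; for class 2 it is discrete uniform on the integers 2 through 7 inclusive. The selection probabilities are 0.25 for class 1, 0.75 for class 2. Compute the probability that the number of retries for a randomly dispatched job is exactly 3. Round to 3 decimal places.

Conditional on each class, P(X = 3): 1: 0; 2: 0.166667.
By total probability, P(X = 3) = 0.25·0 + 0.75·0.166667 = 0.125.

0.125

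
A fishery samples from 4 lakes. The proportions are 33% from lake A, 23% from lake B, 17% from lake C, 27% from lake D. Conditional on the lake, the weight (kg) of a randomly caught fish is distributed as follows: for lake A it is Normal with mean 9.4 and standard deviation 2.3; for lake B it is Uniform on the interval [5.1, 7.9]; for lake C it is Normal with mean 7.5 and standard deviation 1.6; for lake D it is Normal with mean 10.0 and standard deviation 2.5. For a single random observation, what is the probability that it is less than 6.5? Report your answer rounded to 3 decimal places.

0.216

Conditional on each lake, P(X < 6.5): A: 0.103678; B: 0.5; C: 0.265986; D: 0.0807567.
By total probability, P(X < 6.5) = 0.33·0.103678 + 0.23·0.5 + 0.17·0.265986 + 0.27·0.0807567 = 0.216236.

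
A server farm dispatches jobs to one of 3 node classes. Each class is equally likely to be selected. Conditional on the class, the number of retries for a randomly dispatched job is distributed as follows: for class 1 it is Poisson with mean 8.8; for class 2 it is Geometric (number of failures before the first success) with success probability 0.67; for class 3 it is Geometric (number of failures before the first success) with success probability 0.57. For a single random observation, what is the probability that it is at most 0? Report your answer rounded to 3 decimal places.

Conditional on each class, P(X ≤ 0): 1: 0.000150733; 2: 0.67; 3: 0.57.
By total probability, P(X ≤ 0) = 0.333333·0.000150733 + 0.333333·0.67 + 0.333333·0.57 = 0.413384.

0.413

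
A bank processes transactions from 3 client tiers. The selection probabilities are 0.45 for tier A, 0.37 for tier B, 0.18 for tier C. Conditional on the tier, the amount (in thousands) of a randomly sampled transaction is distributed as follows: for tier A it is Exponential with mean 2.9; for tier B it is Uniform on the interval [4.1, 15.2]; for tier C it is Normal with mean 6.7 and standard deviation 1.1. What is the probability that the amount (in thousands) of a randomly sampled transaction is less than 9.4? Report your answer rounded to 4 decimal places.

Conditional on each tier, P(X < 9.4): A: 0.96089; B: 0.477477; C: 0.992947.
By total probability, P(X < 9.4) = 0.45·0.96089 + 0.37·0.477477 + 0.18·0.992947 = 0.787798.

0.7878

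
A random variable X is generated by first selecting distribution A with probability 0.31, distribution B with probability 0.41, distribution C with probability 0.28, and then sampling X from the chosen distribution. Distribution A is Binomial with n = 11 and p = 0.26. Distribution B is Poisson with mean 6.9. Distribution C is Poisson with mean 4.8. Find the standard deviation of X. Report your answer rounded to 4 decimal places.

2.7815

Per component, A: μ=2.86, E[X²]=10.296; B: μ=6.9, E[X²]=54.51; C: μ=4.8, E[X²]=27.84.
E[X] = 0.31·2.86 + 0.41·6.9 + 0.28·4.8 = 5.0596.
E[X²] = 0.31·10.296 + 0.41·54.51 + 0.28·27.84 = 33.3361.
Var(X) = E[X²] − (E[X])² = 33.3361 − 25.5996 = 7.73651.
SD(X) = √7.73651 = 2.78146.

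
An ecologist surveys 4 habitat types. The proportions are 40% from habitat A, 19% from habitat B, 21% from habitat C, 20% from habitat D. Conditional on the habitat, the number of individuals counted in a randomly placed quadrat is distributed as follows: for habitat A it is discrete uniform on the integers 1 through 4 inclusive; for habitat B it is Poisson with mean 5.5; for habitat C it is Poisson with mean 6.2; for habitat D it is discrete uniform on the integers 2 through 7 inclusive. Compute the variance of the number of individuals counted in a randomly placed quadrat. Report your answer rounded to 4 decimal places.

5.7632

Per component, A: μ=2.5, E[X²]=7.5; B: μ=5.5, E[X²]=35.75; C: μ=6.2, E[X²]=44.64; D: μ=4.5, E[X²]=23.1667.
E[X] = 0.4·2.5 + 0.19·5.5 + 0.21·6.2 + 0.2·4.5 = 4.247.
E[X²] = 0.4·7.5 + 0.19·35.75 + 0.21·44.64 + 0.2·23.1667 = 23.8002.
Var(X) = E[X²] − (E[X])² = 23.8002 − 18.037 = 5.76322.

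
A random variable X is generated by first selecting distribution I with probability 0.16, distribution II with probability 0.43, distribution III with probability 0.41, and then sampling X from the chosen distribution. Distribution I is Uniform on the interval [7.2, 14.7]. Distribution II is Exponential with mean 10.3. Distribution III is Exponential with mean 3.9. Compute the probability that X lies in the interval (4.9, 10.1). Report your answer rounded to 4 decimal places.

0.2537

Conditional on each component, P(4.9 < X < 10.1): I: 0.386667; II: 0.24634; III: 0.209635.
By total probability, P(4.9 < X < 10.1) = 0.16·0.386667 + 0.43·0.24634 + 0.41·0.209635 = 0.253743.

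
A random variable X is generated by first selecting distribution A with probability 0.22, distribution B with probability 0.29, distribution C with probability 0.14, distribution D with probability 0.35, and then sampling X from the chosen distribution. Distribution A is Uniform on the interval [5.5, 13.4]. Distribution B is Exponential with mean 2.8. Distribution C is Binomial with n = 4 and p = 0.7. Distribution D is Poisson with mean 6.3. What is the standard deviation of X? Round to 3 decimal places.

Per component, A: μ=9.45, E[X²]=94.5033; B: μ=2.8, E[X²]=15.68; C: μ=2.8, E[X²]=8.68; D: μ=6.3, E[X²]=45.99.
E[X] = 0.22·9.45 + 0.29·2.8 + 0.14·2.8 + 0.35·6.3 = 5.488.
E[X²] = 0.22·94.5033 + 0.29·15.68 + 0.14·8.68 + 0.35·45.99 = 42.6496.
Var(X) = E[X²] − (E[X])² = 42.6496 − 30.1181 = 12.5315.
SD(X) = √12.5315 = 3.53998.

3.540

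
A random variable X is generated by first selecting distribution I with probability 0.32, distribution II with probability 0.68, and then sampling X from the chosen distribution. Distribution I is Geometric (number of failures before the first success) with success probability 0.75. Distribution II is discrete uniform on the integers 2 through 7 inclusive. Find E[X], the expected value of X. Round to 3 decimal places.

Component means — I: 0.333333; II: 4.5.
E[X] = 0.32·0.333333 + 0.68·4.5 = 3.16667.

3.167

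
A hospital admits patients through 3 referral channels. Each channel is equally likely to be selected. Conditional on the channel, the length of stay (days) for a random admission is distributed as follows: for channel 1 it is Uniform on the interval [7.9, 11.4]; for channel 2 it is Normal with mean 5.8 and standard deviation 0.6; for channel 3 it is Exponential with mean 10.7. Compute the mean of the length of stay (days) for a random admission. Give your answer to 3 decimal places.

8.717

Component means — 1: 9.65; 2: 5.8; 3: 10.7.
E[X] = 0.333333·9.65 + 0.333333·5.8 + 0.333333·10.7 = 8.71667.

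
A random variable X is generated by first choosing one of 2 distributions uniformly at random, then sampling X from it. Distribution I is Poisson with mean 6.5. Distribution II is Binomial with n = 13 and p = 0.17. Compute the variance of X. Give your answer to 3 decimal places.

Per component, I: μ=6.5, E[X²]=48.75; II: μ=2.21, E[X²]=6.7184.
E[X] = 0.5·6.5 + 0.5·2.21 = 4.355.
E[X²] = 0.5·48.75 + 0.5·6.7184 = 27.7342.
Var(X) = E[X²] − (E[X])² = 27.7342 − 18.966 = 8.76817.

8.768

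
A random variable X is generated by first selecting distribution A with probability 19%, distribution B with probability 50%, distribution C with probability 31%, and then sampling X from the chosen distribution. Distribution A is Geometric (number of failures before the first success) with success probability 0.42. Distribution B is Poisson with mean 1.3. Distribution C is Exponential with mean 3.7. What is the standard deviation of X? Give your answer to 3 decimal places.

2.594

Per component, A: μ=1.38095, E[X²]=5.19501; B: μ=1.3, E[X²]=2.99; C: μ=3.7, E[X²]=27.38.
E[X] = 0.19·1.38095 + 0.5·1.3 + 0.31·3.7 = 2.05938.
E[X²] = 0.19·5.19501 + 0.5·2.99 + 0.31·27.38 = 10.9699.
Var(X) = E[X²] − (E[X])² = 10.9699 − 4.24105 = 6.7288.
SD(X) = √6.7288 = 2.59399.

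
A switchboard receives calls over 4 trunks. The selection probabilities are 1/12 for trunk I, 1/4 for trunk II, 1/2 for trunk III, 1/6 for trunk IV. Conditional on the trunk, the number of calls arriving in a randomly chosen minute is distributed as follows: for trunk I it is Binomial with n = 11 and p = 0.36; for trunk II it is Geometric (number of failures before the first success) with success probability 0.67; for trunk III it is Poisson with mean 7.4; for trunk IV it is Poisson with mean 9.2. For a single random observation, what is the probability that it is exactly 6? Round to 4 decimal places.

Conditional on each trunk, P(X = 6): I: 0.107983; II: 0.000865284; III: 0.139405; IV: 0.0850913.
By total probability, P(X = 6) = 0.0833333·0.107983 + 0.25·0.000865284 + 0.5·0.139405 + 0.166667·0.0850913 = 0.0930994.

0.0931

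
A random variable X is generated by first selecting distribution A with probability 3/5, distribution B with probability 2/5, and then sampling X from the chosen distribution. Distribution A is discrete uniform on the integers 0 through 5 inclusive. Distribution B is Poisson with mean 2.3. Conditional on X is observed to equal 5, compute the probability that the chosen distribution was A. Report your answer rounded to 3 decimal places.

Likelihoods P(X=5 | ·): A: 0.166667; B: 0.053775.
Posterior ∝ prior × likelihood. Numerator for A: 0.6·0.166667 = 0.1.
Normalizing constant: 0.6·0.166667 + 0.4·0.053775 = 0.12151.
P(A | observation) = 0.1 / 0.12151 = 0.822977.

0.823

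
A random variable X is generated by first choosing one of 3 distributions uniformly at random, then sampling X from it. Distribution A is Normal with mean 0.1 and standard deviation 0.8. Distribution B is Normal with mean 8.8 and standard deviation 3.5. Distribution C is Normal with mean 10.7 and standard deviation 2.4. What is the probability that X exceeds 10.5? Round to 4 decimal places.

0.2823

Conditional on each component, P(X > 10.5): A: 0; B: 0.313585; C: 0.533207.
By total probability, P(X > 10.5) = 0.333333·0 + 0.333333·0.313585 + 0.333333·0.533207 = 0.282264.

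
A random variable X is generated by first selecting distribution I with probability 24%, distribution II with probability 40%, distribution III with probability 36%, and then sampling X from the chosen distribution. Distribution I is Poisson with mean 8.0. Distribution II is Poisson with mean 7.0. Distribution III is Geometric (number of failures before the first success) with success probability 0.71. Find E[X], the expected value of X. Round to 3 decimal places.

Component means — I: 8; II: 7; III: 0.408451.
E[X] = 0.24·8 + 0.4·7 + 0.36·0.408451 = 4.86704.

4.867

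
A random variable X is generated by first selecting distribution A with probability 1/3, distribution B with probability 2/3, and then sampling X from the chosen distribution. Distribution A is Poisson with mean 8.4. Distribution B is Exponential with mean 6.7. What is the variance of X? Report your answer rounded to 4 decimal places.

33.3689

Per component, A: μ=8.4, E[X²]=78.96; B: μ=6.7, E[X²]=89.78.
E[X] = 0.333333·8.4 + 0.666667·6.7 = 7.26667.
E[X²] = 0.333333·78.96 + 0.666667·89.78 = 86.1733.
Var(X) = E[X²] − (E[X])² = 86.1733 − 52.8044 = 33.3689.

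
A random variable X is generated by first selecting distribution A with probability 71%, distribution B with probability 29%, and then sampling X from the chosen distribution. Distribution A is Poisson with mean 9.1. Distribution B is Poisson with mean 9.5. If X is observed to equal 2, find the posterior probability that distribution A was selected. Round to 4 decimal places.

0.7702

Likelihoods P(X=2 | ·): A: 0.00462352; B: 0.00337769.
Posterior ∝ prior × likelihood. Numerator for A: 0.71·0.00462352 = 0.0032827.
Normalizing constant: 0.71·0.00462352 + 0.29·0.00337769 = 0.00426223.
P(A | observation) = 0.0032827 / 0.00426223 = 0.770184.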